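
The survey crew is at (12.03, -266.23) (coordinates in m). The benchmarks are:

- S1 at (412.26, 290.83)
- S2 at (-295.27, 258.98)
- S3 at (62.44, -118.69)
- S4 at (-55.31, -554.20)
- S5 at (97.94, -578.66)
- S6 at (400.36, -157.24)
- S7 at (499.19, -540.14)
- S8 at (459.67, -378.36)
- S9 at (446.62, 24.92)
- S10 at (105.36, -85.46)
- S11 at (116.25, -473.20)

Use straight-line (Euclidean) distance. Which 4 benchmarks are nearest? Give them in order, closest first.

Distances from (12.03, -266.23):
S1: √((400.23)² + (557.06)²) = √(160184.0529 + 310315.8436) = 685.93 m
S2: √((-307.30)² + (525.21)²) = √(94433.2900 + 275845.5441) = 608.51 m
S3: √((50.41)² + (147.54)²) = √(2541.1681 + 21768.0516) = 155.91 m
S4: √((-67.34)² + (-287.97)²) = √(4534.6756 + 82926.7209) = 295.74 m
S5: √((85.91)² + (-312.43)²) = √(7380.5281 + 97612.5049) = 324.03 m
S6: √((388.33)² + (108.99)²) = √(150800.1889 + 11878.8201) = 403.33 m
S7: √((487.16)² + (-273.91)²) = √(237324.8656 + 75026.6881) = 558.88 m
S8: √((447.64)² + (-112.13)²) = √(200381.5696 + 12573.1369) = 461.47 m
S9: √((434.59)² + (291.15)²) = √(188868.4681 + 84768.3225) = 523.10 m
S10: √((93.33)² + (180.77)²) = √(8710.4889 + 32677.7929) = 203.44 m
S11: √((104.22)² + (-206.97)²) = √(10861.8084 + 42836.5809) = 231.73 m
Sorted: S3 (155.91 m) < S10 (203.44 m) < S11 (231.73 m) < S4 (295.74 m) < S5 (324.03 m) < S6 (403.33 m) < …

S3, S10, S11, S4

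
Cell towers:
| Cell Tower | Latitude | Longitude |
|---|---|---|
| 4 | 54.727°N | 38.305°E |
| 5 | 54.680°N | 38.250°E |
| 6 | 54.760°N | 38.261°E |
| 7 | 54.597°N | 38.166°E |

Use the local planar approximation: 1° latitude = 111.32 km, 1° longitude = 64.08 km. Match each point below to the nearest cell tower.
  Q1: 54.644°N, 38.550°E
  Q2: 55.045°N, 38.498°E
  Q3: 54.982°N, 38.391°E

Q1 at 54.644°N, 38.550°E:
  4: 18.217 km
  5: 19.637 km
  6: 22.577 km
  7: 25.157 km
  → nearest: 4 (18.217 km)
Q2 at 55.045°N, 38.498°E:
  4: 37.498 km
  5: 43.629 km
  6: 35.174 km
  7: 54.220 km
  → nearest: 6 (35.174 km)
Q3 at 54.982°N, 38.391°E:
  4: 28.917 km
  5: 34.812 km
  6: 26.079 km
  7: 45.218 km
  → nearest: 6 (26.079 km)

Q1→4; Q2→6; Q3→6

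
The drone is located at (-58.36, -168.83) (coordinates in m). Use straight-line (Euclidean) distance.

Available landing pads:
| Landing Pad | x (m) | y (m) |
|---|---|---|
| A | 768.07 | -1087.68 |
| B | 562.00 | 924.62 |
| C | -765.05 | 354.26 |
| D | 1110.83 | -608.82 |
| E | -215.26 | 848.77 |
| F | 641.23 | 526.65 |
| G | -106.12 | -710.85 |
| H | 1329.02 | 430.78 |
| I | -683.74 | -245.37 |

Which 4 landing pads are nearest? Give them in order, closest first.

Distances from (-58.36, -168.83):
A: √((826.43)² + (-918.85)²) = √(682986.5449 + 844285.3225) = 1235.83 m
B: √((620.36)² + (1093.45)²) = √(384846.5296 + 1195632.9025) = 1257.17 m
C: √((-706.69)² + (523.09)²) = √(499410.7561 + 273623.1481) = 879.22 m
D: √((1169.19)² + (-439.99)²) = √(1367005.2561 + 193591.2001) = 1249.24 m
E: √((-156.90)² + (1017.60)²) = √(24617.6100 + 1035509.7600) = 1029.62 m
F: √((699.59)² + (695.48)²) = √(489426.1681 + 483692.4304) = 986.47 m
G: √((-47.76)² + (-542.02)²) = √(2281.0176 + 293785.6804) = 544.12 m
H: √((1387.38)² + (599.61)²) = √(1924823.2644 + 359532.1521) = 1511.41 m
I: √((-625.38)² + (-76.54)²) = √(391100.1444 + 5858.3716) = 630.05 m
Sorted: G (544.12 m) < I (630.05 m) < C (879.22 m) < F (986.47 m) < E (1029.62 m) < A (1235.83 m) < …

G, I, C, F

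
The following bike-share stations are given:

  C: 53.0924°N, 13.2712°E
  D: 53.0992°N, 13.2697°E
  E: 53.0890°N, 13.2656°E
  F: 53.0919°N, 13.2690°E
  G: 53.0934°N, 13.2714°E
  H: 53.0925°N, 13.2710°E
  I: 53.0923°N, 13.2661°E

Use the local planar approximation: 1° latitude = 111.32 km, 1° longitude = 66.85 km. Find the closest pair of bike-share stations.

C and H

Pairwise distances:
C–H: 0.0174 km
G–H: 0.1037 km
C–G: 0.1121 km
F–H: 0.1495 km
C–F: 0.1573 km
F–I: 0.1989 km
F–G: 0.2316 km
H–I: 0.3283 km
C–I: 0.3411 km
E–I: 0.3689 km
G–I: 0.3749 km
E–F: 0.3948 km
E–H: 0.5311 km
C–E: 0.5324 km
E–G: 0.6247 km
D–G: 0.6556 km
D–H: 0.7509 km
C–D: 0.7636 km
D–I: 0.8049 km
D–F: 0.8140 km
D–E: 1.1681 km
Closest pair: C–H at 0.0174 km.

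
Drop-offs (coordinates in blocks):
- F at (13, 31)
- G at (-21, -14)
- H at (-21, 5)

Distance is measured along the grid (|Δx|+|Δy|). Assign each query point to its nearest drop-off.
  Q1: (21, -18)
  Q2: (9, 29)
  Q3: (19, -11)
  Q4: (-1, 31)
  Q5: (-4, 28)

Q1 at (21, -18):
  F: 57 blocks
  G: 46 blocks
  H: 65 blocks
  → nearest: G (46 blocks)
Q2 at (9, 29):
  F: 6 blocks
  G: 73 blocks
  H: 54 blocks
  → nearest: F (6 blocks)
Q3 at (19, -11):
  F: 48 blocks
  G: 43 blocks
  H: 56 blocks
  → nearest: G (43 blocks)
Q4 at (-1, 31):
  F: 14 blocks
  G: 65 blocks
  H: 46 blocks
  → nearest: F (14 blocks)
Q5 at (-4, 28):
  F: 20 blocks
  G: 59 blocks
  H: 40 blocks
  → nearest: F (20 blocks)

Q1→G; Q2→F; Q3→G; Q4→F; Q5→F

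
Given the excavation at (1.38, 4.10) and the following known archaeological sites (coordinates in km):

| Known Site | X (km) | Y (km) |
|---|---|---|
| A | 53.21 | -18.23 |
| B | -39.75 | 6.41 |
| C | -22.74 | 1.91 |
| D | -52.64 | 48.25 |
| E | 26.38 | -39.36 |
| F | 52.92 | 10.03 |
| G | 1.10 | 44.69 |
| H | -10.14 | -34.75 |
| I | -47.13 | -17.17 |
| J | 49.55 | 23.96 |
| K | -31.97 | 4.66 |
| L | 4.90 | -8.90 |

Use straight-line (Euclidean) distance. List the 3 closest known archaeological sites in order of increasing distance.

L, C, K

Distances from (1.38, 4.10):
A: √((51.83)² + (-22.33)²) = √(2686.3489 + 498.6289) = 56.44 km
B: √((-41.13)² + (2.31)²) = √(1691.6769 + 5.3361) = 41.19 km
C: √((-24.12)² + (-2.19)²) = √(581.7744 + 4.7961) = 24.22 km
D: √((-54.02)² + (44.15)²) = √(2918.1604 + 1949.2225) = 69.77 km
E: √((25.00)² + (-43.46)²) = √(625.0000 + 1888.7716) = 50.14 km
F: √((51.54)² + (5.93)²) = √(2656.3716 + 35.1649) = 51.88 km
G: √((-0.28)² + (40.59)²) = √(0.0784 + 1647.5481) = 40.59 km
H: √((-11.52)² + (-38.85)²) = √(132.7104 + 1509.3225) = 40.52 km
I: √((-48.51)² + (-21.27)²) = √(2353.2201 + 452.4129) = 52.97 km
J: √((48.17)² + (19.86)²) = √(2320.3489 + 394.4196) = 52.10 km
K: √((-33.35)² + (0.56)²) = √(1112.2225 + 0.3136) = 33.35 km
L: √((3.52)² + (-13.00)²) = √(12.3904 + 169.0000) = 13.47 km
Sorted: L (13.47 km) < C (24.22 km) < K (33.35 km) < H (40.52 km) < G (40.59 km) < …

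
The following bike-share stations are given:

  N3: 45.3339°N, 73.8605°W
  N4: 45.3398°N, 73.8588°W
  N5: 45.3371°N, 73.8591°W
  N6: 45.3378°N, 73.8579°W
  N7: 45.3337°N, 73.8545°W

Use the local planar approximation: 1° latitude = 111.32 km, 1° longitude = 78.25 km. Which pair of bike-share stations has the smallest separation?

Pairwise distances:
N5–N6: 0.1220 km
N4–N6: 0.2335 km
N4–N5: 0.3015 km
N3–N5: 0.3727 km
N3–N7: 0.4700 km
N3–N6: 0.4795 km
N5–N7: 0.5223 km
N6–N7: 0.5283 km
N3–N4: 0.6701 km
N4–N7: 0.7578 km
Closest pair: N5–N6 at 0.1220 km.

N5 and N6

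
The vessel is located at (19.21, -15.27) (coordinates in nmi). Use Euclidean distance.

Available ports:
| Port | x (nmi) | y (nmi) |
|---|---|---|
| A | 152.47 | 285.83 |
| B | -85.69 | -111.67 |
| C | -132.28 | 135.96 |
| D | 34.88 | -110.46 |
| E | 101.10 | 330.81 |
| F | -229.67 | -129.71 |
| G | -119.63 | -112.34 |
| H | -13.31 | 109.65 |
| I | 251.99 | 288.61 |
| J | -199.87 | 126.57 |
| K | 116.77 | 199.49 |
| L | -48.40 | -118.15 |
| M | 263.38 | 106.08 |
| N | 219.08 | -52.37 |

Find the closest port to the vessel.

D

Distances from (19.21, -15.27):
A: √((133.26)² + (301.10)²) = √(17758.2276 + 90661.2100) = 329.27 nmi
B: √((-104.90)² + (-96.40)²) = √(11004.0100 + 9292.9600) = 142.47 nmi
C: √((-151.49)² + (151.23)²) = √(22949.2201 + 22870.5129) = 214.06 nmi
D: √((15.67)² + (-95.19)²) = √(245.5489 + 9061.1361) = 96.47 nmi
E: √((81.89)² + (346.08)²) = √(6705.9721 + 119771.3664) = 355.64 nmi
F: √((-248.88)² + (-114.44)²) = √(61941.2544 + 13096.5136) = 273.93 nmi
G: √((-138.84)² + (-97.07)²) = √(19276.5456 + 9422.5849) = 169.41 nmi
H: √((-32.52)² + (124.92)²) = √(1057.5504 + 15605.0064) = 129.08 nmi
I: √((232.78)² + (303.88)²) = √(54186.5284 + 92343.0544) = 382.79 nmi
J: √((-219.08)² + (141.84)²) = √(47996.0464 + 20118.5856) = 260.99 nmi
K: √((97.56)² + (214.76)²) = √(9517.9536 + 46121.8576) = 235.88 nmi
L: √((-67.61)² + (-102.88)²) = √(4571.1121 + 10584.2944) = 123.11 nmi
M: √((244.17)² + (121.35)²) = √(59618.9889 + 14725.8225) = 272.66 nmi
N: √((199.87)² + (-37.10)²) = √(39948.0169 + 1376.4100) = 203.28 nmi
Minimum: D at 96.47 nmi.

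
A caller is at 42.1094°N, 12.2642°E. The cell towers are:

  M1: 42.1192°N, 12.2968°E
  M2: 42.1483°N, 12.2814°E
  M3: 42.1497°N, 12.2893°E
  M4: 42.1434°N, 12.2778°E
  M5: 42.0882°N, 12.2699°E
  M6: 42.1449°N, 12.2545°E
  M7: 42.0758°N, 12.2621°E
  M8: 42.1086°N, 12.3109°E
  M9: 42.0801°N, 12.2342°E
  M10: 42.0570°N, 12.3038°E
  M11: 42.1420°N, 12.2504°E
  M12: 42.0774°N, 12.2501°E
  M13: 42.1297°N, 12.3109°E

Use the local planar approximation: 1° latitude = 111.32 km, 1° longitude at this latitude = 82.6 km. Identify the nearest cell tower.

M5

Distances from 42.1094°N, 12.2642°E:
M1: 2.9054 km
M2: 4.5575 km
M3: 4.9421 km
M4: 3.9481 km
M5: 2.4065 km
M6: 4.0323 km
M7: 3.7444 km
M8: 3.8584 km
M9: 4.0962 km
M10: 6.6877 km
M11: 3.8038 km
M12: 3.7478 km
M13: 4.4706 km
Minimum: M5 at 2.4065 km.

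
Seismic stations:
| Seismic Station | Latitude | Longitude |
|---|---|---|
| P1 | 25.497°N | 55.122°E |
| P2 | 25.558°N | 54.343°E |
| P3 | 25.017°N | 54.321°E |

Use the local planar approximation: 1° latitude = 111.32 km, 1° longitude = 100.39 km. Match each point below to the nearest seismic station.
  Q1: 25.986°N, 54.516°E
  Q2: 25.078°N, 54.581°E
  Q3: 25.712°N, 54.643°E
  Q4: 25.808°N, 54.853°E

Q1 at 25.986°N, 54.516°E:
  P1: 81.635 km
  P2: 50.712 km
  P3: 109.631 km
  → nearest: P2 (50.712 km)
Q2 at 25.078°N, 54.581°E:
  P1: 71.591 km
  P2: 58.532 km
  P3: 26.970 km
  → nearest: P3 (26.970 km)
Q3 at 25.712°N, 54.643°E:
  P1: 53.714 km
  P2: 34.654 km
  P3: 83.849 km
  → nearest: P2 (34.654 km)
Q4 at 25.808°N, 54.853°E:
  P1: 43.907 km
  P2: 58.274 km
  P3: 102.985 km
  → nearest: P1 (43.907 km)

Q1→P2; Q2→P3; Q3→P2; Q4→P1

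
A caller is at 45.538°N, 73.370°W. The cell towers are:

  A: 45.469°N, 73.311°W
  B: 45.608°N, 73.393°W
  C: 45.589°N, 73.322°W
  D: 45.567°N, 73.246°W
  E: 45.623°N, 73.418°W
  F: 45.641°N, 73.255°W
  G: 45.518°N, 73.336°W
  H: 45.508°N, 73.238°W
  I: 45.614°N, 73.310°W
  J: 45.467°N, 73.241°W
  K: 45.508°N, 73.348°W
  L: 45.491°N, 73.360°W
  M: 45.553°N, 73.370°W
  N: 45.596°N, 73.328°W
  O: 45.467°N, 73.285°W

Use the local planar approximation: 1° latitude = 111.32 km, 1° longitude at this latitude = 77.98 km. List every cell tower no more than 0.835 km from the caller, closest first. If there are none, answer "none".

none

Distances from 45.538°N, 73.370°W:
A: 8.954 km
B: 7.996 km
C: 6.800 km
D: 10.194 km
E: 10.176 km
F: 14.556 km
G: 3.462 km
H: 10.822 km
I: 9.668 km
J: 12.793 km
K: 3.754 km
L: 5.290 km
M: 1.670 km
N: 7.240 km
O: 10.315 km
Threshold 0.835 km: none within range.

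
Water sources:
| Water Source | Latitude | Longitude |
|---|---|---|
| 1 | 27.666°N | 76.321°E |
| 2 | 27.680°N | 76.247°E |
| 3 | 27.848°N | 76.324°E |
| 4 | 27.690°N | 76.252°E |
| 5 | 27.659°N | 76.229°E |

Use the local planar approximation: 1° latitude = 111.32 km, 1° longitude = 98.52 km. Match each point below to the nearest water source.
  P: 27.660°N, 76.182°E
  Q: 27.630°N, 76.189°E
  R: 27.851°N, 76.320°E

P→5; Q→5; R→3

P at 27.660°N, 76.182°E:
  1: 13.711 km
  2: 6.780 km
  3: 25.173 km
  4: 7.662 km
  5: 4.632 km
  → nearest: 5 (4.632 km)
Q at 27.630°N, 76.189°E:
  1: 13.608 km
  2: 7.977 km
  3: 27.673 km
  4: 9.118 km
  5: 5.094 km
  → nearest: 5 (5.094 km)
R at 27.851°N, 76.320°E:
  1: 20.594 km
  2: 20.349 km
  3: 0.517 km
  4: 19.134 km
  5: 23.178 km
  → nearest: 3 (0.517 km)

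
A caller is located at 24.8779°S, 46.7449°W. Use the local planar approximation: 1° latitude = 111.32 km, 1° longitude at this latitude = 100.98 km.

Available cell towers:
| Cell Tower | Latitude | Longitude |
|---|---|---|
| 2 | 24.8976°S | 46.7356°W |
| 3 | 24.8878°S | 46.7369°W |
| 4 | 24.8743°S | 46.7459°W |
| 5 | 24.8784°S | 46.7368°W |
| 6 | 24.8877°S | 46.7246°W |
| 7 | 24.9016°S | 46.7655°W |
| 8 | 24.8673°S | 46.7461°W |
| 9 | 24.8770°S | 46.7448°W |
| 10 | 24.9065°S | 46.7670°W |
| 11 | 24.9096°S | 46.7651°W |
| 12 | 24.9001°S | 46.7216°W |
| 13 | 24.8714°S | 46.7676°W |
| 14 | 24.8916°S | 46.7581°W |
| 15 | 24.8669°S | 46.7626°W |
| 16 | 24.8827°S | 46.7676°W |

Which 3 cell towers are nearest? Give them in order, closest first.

Distances from 24.8779°S, 46.7449°W:
2: 2.3856 km
3: 1.3664 km
4: 0.4133 km
5: 0.8198 km
6: 2.3221 km
7: 3.3597 km
8: 1.1862 km
9: 0.1007 km
10: 3.8880 km
11: 4.0760 km
12: 3.4122 km
13: 2.4037 km
14: 2.0255 km
15: 2.1666 km
16: 2.3537 km
Sorted: 9 (0.1007 km) < 4 (0.4133 km) < 5 (0.8198 km) < 8 (1.1862 km) < 3 (1.3664 km) < …

9, 4, 5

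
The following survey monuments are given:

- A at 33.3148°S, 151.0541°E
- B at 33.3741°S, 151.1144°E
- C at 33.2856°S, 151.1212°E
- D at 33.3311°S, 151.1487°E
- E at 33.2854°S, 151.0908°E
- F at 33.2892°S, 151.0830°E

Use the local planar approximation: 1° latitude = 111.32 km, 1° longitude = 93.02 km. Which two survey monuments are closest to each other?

E and F

Pairwise distances:
E–F: 0.8399 km
C–E: 2.8279 km
C–F: 3.5759 km
A–F: 3.9177 km
A–E: 4.7292 km
C–D: 5.6744 km
B–D: 5.7526 km
A–C: 7.0373 km
D–E: 7.4087 km
D–F: 7.6880 km
A–B: 8.6625 km
A–D: 8.9848 km
B–C: 9.8721 km
B–F: 9.8921 km
B–E: 10.1152 km
Closest pair: E–F at 0.8399 km.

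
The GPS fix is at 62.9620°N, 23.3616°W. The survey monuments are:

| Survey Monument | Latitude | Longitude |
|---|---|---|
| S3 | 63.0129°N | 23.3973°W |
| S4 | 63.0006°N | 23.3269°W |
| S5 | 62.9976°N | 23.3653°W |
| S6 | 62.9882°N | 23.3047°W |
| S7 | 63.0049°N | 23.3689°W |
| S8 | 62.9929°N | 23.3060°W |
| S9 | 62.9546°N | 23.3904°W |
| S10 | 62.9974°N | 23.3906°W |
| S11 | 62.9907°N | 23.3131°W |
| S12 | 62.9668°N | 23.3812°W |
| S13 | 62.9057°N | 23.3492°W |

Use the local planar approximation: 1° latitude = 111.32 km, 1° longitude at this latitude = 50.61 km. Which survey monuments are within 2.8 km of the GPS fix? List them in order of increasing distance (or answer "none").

Distances from 62.9620°N, 23.3616°W:
S3: 5.9473 km
S4: 4.6420 km
S5: 3.9674 km
S6: 4.0987 km
S7: 4.7899 km
S8: 4.4441 km
S9: 1.6742 km
S10: 4.2052 km
S11: 4.0289 km
S12: 1.1267 km
S13: 6.2987 km
Threshold 2.8 km: S12 (1.1267 km), S9 (1.6742 km) are within range.

S12, S9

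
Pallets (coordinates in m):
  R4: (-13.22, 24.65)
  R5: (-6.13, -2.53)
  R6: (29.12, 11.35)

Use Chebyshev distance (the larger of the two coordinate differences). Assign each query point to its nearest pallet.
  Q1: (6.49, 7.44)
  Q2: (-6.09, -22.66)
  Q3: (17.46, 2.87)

Q1→R5; Q2→R5; Q3→R6

Q1 at (6.49, 7.44):
  R4: 19.71 m
  R5: 12.62 m
  R6: 22.63 m
  → nearest: R5 (12.62 m)
Q2 at (-6.09, -22.66):
  R4: 47.31 m
  R5: 20.13 m
  R6: 35.21 m
  → nearest: R5 (20.13 m)
Q3 at (17.46, 2.87):
  R4: 30.68 m
  R5: 23.59 m
  R6: 11.66 m
  → nearest: R6 (11.66 m)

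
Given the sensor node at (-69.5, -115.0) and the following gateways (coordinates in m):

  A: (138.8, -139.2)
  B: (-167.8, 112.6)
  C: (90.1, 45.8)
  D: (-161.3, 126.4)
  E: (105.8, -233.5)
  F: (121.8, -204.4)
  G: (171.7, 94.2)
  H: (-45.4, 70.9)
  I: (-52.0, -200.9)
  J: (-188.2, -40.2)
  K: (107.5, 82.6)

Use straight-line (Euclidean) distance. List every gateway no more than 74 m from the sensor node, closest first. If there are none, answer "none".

Distances from (-69.5, -115.0):
A: √((208.3)² + (-24.2)²) = √(43388.890 + 585.640) = 209.7 m
B: √((-98.3)² + (227.6)²) = √(9662.890 + 51801.760) = 247.9 m
C: √((159.6)² + (160.8)²) = √(25472.160 + 25856.640) = 226.6 m
D: √((-91.8)² + (241.4)²) = √(8427.240 + 58273.960) = 258.3 m
E: √((175.3)² + (-118.5)²) = √(30730.090 + 14042.250) = 211.6 m
F: √((191.3)² + (-89.4)²) = √(36595.690 + 7992.360) = 211.2 m
G: √((241.2)² + (209.2)²) = √(58177.440 + 43764.640) = 319.3 m
H: √((24.1)² + (185.9)²) = √(580.810 + 34558.810) = 187.5 m
I: √((17.5)² + (-85.9)²) = √(306.250 + 7378.810) = 87.7 m
J: √((-118.7)² + (74.8)²) = √(14089.690 + 5595.040) = 140.3 m
K: √((177.0)² + (197.6)²) = √(31329.000 + 39045.760) = 265.3 m
Threshold 74 m: none within range.

none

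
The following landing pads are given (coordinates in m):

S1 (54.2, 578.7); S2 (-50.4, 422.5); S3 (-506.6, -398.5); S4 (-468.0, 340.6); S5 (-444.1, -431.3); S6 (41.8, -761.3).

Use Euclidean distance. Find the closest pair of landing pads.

Pairwise distances:
S1–S2: √((-104.6)² + (-156.2)²) = √(10941.160 + 24398.440) = 188.0 m
S1–S3: √((-560.8)² + (-977.2)²) = √(314496.640 + 954919.840) = 1126.7 m
S1–S4: √((-522.2)² + (-238.1)²) = √(272692.840 + 56691.610) = 573.9 m
S1–S5: √((-498.3)² + (-1010.0)²) = √(248302.890 + 1020100.000) = 1126.2 m
S1–S6: √((-12.4)² + (-1340.0)²) = √(153.760 + 1795600.000) = 1340.1 m
S2–S3: √((-456.2)² + (-821.0)²) = √(208118.440 + 674041.000) = 939.2 m
S2–S4: √((-417.6)² + (-81.9)²) = √(174389.760 + 6707.610) = 425.6 m
S2–S5: √((-393.7)² + (-853.8)²) = √(154999.690 + 728974.440) = 940.2 m
S2–S6: √((92.2)² + (-1183.8)²) = √(8500.840 + 1401382.440) = 1187.4 m
S3–S4: √((38.6)² + (739.1)²) = √(1489.960 + 546268.810) = 740.1 m
S3–S5: √((62.5)² + (-32.8)²) = √(3906.250 + 1075.840) = 70.6 m
S3–S6: √((548.4)² + (-362.8)²) = √(300742.560 + 131623.840) = 657.5 m
S4–S5: √((23.9)² + (-771.9)²) = √(571.210 + 595829.610) = 772.3 m
S4–S6: √((509.8)² + (-1101.9)²) = √(259896.040 + 1214183.610) = 1214.1 m
S5–S6: √((485.9)² + (-330.0)²) = √(236098.810 + 108900.000) = 587.4 m
Closest pair: S3–S5 at 70.6 m.

S3 and S5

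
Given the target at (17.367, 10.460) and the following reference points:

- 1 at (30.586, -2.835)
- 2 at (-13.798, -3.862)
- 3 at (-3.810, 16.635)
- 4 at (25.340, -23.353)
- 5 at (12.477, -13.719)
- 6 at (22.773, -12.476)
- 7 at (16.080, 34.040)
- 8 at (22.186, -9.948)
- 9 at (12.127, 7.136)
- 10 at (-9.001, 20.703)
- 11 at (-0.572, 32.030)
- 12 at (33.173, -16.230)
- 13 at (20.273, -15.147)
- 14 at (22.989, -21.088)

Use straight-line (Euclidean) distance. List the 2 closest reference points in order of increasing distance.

9, 1

Distances from (17.367, 10.460):
1: √((13.219)² + (-13.295)²) = √(174.74196 + 176.75703) = 18.748
2: √((-31.165)² + (-14.322)²) = √(971.25722 + 205.11968) = 34.298
3: √((-21.177)² + (6.175)²) = √(448.46533 + 38.13063) = 22.059
4: √((7.973)² + (-33.813)²) = √(63.56873 + 1143.31897) = 34.740
5: √((-4.890)² + (-24.179)²) = √(23.91210 + 584.62404) = 24.669
6: √((5.406)² + (-22.936)²) = √(29.22484 + 526.06010) = 23.564
7: √((-1.287)² + (23.580)²) = √(1.65637 + 556.01640) = 23.615
8: √((4.819)² + (-20.408)²) = √(23.22276 + 416.48646) = 20.969
9: √((-5.240)² + (-3.324)²) = √(27.45760 + 11.04898) = 6.205
10: √((-26.368)² + (10.243)²) = √(695.27142 + 104.91905) = 28.288
11: √((-17.939)² + (21.570)²) = √(321.80772 + 465.26490) = 28.055
12: √((15.806)² + (-26.690)²) = √(249.82964 + 712.35610) = 31.019
13: √((2.906)² + (-25.607)²) = √(8.44484 + 655.71845) = 25.771
14: √((5.622)² + (-31.548)²) = √(31.60688 + 995.27630) = 32.045
Sorted: 9 (6.205) < 1 (18.748) < 8 (20.969) < 3 (22.059) < …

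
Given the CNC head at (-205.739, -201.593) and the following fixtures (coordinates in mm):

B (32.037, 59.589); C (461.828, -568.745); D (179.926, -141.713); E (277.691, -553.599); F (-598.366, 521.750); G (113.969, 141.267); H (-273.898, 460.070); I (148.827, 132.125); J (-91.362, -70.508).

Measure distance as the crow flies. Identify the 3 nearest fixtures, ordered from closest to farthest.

J, B, D

Distances from (-205.739, -201.593):
B: 353.205 mm
C: 761.870 mm
D: 390.286 mm
E: 598.007 mm
F: 823.032 mm
G: 468.792 mm
H: 665.164 mm
I: 486.913 mm
J: 173.969 mm
Sorted: J (173.969 mm) < B (353.205 mm) < D (390.286 mm) < G (468.792 mm) < I (486.913 mm) < …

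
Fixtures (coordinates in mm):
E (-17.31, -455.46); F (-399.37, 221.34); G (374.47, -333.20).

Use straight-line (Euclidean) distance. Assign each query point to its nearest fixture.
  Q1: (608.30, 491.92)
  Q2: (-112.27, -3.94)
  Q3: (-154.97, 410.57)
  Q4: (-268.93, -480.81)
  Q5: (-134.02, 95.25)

Q1 at (608.30, 491.92):
  E: √((-625.61)² + (-947.38)²) = √(391387.8721 + 897528.8644) = 1135.30 mm
  F: √((-1007.67)² + (-270.58)²) = √(1015398.8289 + 73213.5364) = 1043.37 mm
  G: √((-233.83)² + (-825.12)²) = √(54676.4689 + 680823.0144) = 857.61 mm
  → nearest: G (857.61 mm)
Q2 at (-112.27, -3.94):
  E: √((94.96)² + (-451.52)²) = √(9017.4016 + 203870.3104) = 461.40 mm
  F: √((-287.10)² + (225.28)²) = √(82426.4100 + 50751.0784) = 364.93 mm
  G: √((486.74)² + (-329.26)²) = √(236915.8276 + 108412.1476) = 587.65 mm
  → nearest: F (364.93 mm)
Q3 at (-154.97, 410.57):
  E: √((137.66)² + (-866.03)²) = √(18950.2756 + 750007.9609) = 876.90 mm
  F: √((-244.40)² + (-189.23)²) = √(59731.3600 + 35807.9929) = 309.09 mm
  G: √((529.44)² + (-743.77)²) = √(280306.7136 + 553193.8129) = 912.96 mm
  → nearest: F (309.09 mm)
Q4 at (-268.93, -480.81):
  E: √((251.62)² + (25.35)²) = √(63312.6244 + 642.6225) = 252.89 mm
  F: √((-130.44)² + (702.15)²) = √(17014.5936 + 493014.6225) = 714.16 mm
  G: √((643.40)² + (147.61)²) = √(413963.5600 + 21788.7121) = 660.12 mm
  → nearest: E (252.89 mm)
Q5 at (-134.02, 95.25):
  E: √((116.71)² + (-550.71)²) = √(13621.2241 + 303281.5041) = 562.94 mm
  F: √((-265.35)² + (126.09)²) = √(70410.6225 + 15898.6881) = 293.78 mm
  G: √((508.49)² + (-428.45)²) = √(258562.0801 + 183569.4025) = 664.93 mm
  → nearest: F (293.78 mm)

Q1→G; Q2→F; Q3→F; Q4→E; Q5→F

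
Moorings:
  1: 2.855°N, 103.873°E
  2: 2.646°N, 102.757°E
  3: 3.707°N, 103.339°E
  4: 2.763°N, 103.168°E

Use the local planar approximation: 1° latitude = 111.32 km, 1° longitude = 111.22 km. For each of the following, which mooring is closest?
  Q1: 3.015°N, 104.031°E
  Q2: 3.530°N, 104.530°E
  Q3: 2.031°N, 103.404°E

Q1→1; Q2→1; Q3→4

Q1 at 3.015°N, 104.031°E:
  1: √((-0.160·111.32)² + (-0.158·111.22)²) = √(317.23885 + 308.80189) = 25.021 km
  2: √((-0.369·111.32)² + (-1.274·111.22)²) = √(1687.32650 + 20077.26898) = 147.528 km
  3: √((0.692·111.32)² + (-0.692·111.22)²) = √(5934.15088 + 5923.49424) = 108.893 km
  4: √((-0.252·111.32)² + (-0.863·111.22)²) = √(786.95061 + 9212.70941) = 99.998 km
  → nearest: 1 (25.021 km)
Q2 at 3.530°N, 104.530°E:
  1: √((-0.675·111.32)² + (-0.657·111.22)²) = √(5646.16988 + 5339.44996) = 104.812 km
  2: √((-0.884·111.32)² + (-1.773·111.22)²) = √(9683.91403 + 38885.10291) = 220.384 km
  3: √((0.177·111.32)² + (-1.191·111.22)²) = √(388.23343 + 17546.45167) = 133.920 km
  4: √((-0.767·111.32)² + (-1.362·111.22)²) = √(7290.16106 + 22946.68726) = 173.887 km
  → nearest: 1 (104.812 km)
Q3 at 2.031°N, 103.404°E:
  1: √((0.824·111.32)² + (0.469·111.22)²) = √(8413.96728 + 2720.89302) = 105.522 km
  2: √((0.615·111.32)² + (-0.647·111.22)²) = √(4687.01806 + 5178.14661) = 99.324 km
  3: √((1.676·111.32)² + (-0.065·111.22)²) = √(34809.23059 + 52.26278) = 186.712 km
  4: √((0.732·111.32)² + (-0.236·111.22)²) = √(6640.00731 + 688.95330) = 85.609 km
  → nearest: 4 (85.609 km)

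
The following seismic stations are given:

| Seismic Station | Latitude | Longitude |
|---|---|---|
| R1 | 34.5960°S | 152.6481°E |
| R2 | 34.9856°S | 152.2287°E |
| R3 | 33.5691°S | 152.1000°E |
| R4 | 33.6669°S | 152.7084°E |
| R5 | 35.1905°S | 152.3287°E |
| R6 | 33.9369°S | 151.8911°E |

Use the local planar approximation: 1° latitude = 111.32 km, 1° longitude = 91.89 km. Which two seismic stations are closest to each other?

Pairwise distances:
R2–R5: 24.5908 km
R3–R6: 45.2200 km
R3–R4: 56.9561 km
R1–R2: 58.0190 km
R1–R5: 72.3959 km
R4–R6: 80.8928 km
R1–R6: 101.1039 km
R1–R4: 103.5757 km
R2–R6: 120.7928 km
R1–R3: 124.9177 km
R5–R6: 145.2286 km
R2–R4: 153.2729 km
R2–R3: 158.1276 km
R4–R5: 173.1587 km
R3–R5: 181.7135 km
Closest pair: R2–R5 at 24.5908 km.

R2 and R5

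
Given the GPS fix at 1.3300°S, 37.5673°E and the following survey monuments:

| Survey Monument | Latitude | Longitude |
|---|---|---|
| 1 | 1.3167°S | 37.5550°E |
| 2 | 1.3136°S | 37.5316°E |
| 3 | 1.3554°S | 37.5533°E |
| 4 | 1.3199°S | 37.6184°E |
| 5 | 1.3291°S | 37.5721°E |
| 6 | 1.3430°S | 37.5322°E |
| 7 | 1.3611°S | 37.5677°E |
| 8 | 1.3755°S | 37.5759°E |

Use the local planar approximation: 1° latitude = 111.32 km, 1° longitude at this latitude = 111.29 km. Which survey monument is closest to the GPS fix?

Distances from 1.3300°S, 37.5673°E:
1: 2.0164 km
2: 4.3724 km
3: 3.2284 km
4: 5.7970 km
5: 0.5435 km
6: 4.1657 km
7: 3.4623 km
8: 5.1547 km
Minimum: 5 at 0.5435 km.

5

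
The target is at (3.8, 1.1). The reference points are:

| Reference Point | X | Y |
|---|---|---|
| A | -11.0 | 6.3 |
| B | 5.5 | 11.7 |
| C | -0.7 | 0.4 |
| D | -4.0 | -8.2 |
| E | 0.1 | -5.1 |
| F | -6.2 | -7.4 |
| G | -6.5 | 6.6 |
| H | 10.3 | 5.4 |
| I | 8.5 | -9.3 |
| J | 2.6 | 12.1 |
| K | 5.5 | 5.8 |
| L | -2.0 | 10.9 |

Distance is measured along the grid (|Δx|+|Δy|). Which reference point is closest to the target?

C

Distances from (3.8, 1.1):
A: |-14.8| + |5.2| = 14.8 + 5.2 = 20.0
B: |1.7| + |10.6| = 1.7 + 10.6 = 12.3
C: |-4.5| + |-0.7| = 4.5 + 0.7 = 5.2
D: |-7.8| + |-9.3| = 7.8 + 9.3 = 17.1
E: |-3.7| + |-6.2| = 3.7 + 6.2 = 9.9
F: |-10.0| + |-8.5| = 10.0 + 8.5 = 18.5
G: |-10.3| + |5.5| = 10.3 + 5.5 = 15.8
H: |6.5| + |4.3| = 6.5 + 4.3 = 10.8
I: |4.7| + |-10.4| = 4.7 + 10.4 = 15.1
J: |-1.2| + |11.0| = 1.2 + 11.0 = 12.2
K: |1.7| + |4.7| = 1.7 + 4.7 = 6.4
L: |-5.8| + |9.8| = 5.8 + 9.8 = 15.6
Minimum: C at 5.2.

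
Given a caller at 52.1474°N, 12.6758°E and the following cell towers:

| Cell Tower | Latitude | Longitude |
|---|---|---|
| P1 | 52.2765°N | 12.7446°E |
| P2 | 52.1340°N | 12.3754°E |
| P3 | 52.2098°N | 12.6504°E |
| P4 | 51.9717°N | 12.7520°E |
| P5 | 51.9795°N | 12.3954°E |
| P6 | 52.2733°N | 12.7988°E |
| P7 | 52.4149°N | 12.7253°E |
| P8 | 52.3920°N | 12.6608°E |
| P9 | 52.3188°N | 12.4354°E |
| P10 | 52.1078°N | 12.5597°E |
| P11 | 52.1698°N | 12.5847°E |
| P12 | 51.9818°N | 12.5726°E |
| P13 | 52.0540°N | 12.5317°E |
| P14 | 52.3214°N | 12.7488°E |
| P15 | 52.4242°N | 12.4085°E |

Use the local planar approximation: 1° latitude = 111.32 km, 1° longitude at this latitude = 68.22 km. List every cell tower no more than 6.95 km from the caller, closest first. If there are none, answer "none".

Distances from 52.1474°N, 12.6758°E:
P1: 15.1184 km
P2: 20.5475 km
P3: 7.1592 km
P4: 20.2379 km
P5: 26.7442 km
P6: 16.3351 km
P7: 29.9690 km
P8: 27.2481 km
P9: 25.1599 km
P10: 9.0645 km
P11: 6.6964 km
P12: 19.7332 km
P13: 14.3088 km
P14: 19.9996 km
P15: 35.8048 km
Threshold 6.95 km: P11 (6.6964 km) is within range.

P11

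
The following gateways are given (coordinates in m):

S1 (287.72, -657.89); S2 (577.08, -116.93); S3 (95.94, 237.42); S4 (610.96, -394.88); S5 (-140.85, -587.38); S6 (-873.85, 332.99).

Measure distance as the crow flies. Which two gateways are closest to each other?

Pairwise distances:
S1–S2: 613.49 m
S1–S3: 915.62 m
S1–S4: 416.72 m
S1–S5: 434.33 m
S1–S6: 1526.79 m
S2–S3: 597.54 m
S2–S4: 280.01 m
S2–S5: 858.34 m
S2–S6: 1519.09 m
S3–S4: 815.51 m
S3–S5: 858.12 m
S3–S6: 974.49 m
S4–S5: 776.06 m
S4–S6: 1653.62 m
S5–S6: 1176.59 m
Closest pair: S2–S4 at 280.01 m.

S2 and S4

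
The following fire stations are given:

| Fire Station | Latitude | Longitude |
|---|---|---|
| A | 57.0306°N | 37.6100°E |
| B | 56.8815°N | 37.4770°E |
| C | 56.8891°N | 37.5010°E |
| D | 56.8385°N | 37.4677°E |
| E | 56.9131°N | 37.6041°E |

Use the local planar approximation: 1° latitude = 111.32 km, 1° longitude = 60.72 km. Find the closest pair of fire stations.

Pairwise distances:
A–B: 18.4582 km
A–C: 17.0857 km
A–D: 23.0642 km
A–E: 13.0850 km
B–C: 1.6851 km
B–D: 4.8200 km
B–E: 8.4814 km
C–D: 5.9847 km
C–E: 6.8065 km
D–E: 11.7286 km
Closest pair: B–C at 1.6851 km.

B and C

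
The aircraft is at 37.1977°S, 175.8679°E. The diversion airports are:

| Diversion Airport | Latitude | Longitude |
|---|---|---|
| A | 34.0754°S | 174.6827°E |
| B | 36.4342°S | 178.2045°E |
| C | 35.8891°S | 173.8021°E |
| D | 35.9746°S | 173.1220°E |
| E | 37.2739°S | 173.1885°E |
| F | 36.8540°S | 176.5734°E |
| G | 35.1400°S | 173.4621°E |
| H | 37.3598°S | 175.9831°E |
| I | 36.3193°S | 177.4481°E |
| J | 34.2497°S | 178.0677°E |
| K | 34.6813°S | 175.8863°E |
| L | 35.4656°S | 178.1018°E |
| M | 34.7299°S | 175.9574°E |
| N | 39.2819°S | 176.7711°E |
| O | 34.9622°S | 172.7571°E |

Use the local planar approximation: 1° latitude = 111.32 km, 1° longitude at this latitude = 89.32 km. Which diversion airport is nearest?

Distances from 37.1977°S, 175.8679°E:
A: 363.3384 km
B: 225.3477 km
C: 235.0901 km
D: 280.5221 km
E: 239.4743 km
F: 73.7211 km
G: 314.0795 km
H: 20.7725 km
I: 171.7064 km
J: 382.4961 km
K: 280.1305 km
L: 277.4735 km
M: 274.8318 km
N: 245.6387 km
O: 373.0061 km
Minimum: H at 20.7725 km.

H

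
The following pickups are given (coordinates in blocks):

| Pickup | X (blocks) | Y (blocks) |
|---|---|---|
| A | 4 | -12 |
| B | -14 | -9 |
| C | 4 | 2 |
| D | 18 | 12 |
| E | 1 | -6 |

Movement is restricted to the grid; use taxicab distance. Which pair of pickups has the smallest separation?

Pairwise distances:
A–B: 21 blocks
A–C: 14 blocks
A–D: 38 blocks
A–E: 9 blocks
B–C: 29 blocks
B–D: 53 blocks
B–E: 18 blocks
C–D: 24 blocks
C–E: 11 blocks
D–E: 35 blocks
Closest pair: A–E at 9 blocks.

A and E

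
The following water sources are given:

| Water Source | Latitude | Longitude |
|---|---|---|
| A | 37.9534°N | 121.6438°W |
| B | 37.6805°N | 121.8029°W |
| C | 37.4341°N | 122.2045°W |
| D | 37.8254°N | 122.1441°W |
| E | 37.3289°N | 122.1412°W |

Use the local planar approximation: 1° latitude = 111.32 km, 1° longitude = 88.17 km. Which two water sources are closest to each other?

C and E

Pairwise distances:
C–E: √((-0.1052·111.32)² + (0.0633·88.17)²) = √(137.144336 + 31.149358) = 12.9728 km
A–B: √((-0.2729·111.32)² + (-0.1591·88.17)²) = √(922.897494 + 196.780491) = 33.4616 km
B–D: √((0.1449·111.32)² + (-0.3412·88.17)²) = √(260.185546 + 905.023230) = 34.1352 km
C–D: √((0.3913·111.32)² + (0.0604·88.17)²) = √(1897.431434 + 28.360609) = 43.8838 km
B–C: √((-0.2464·111.32)² + (-0.4016·88.17)²) = √(752.363646 + 1253.802380) = 44.7902 km
A–D: √((-0.1280·111.32)² + (-0.5003·88.17)²) = √(203.032861 + 1945.820109) = 46.3557 km
B–E: √((-0.3516·111.32)² + (-0.3383·88.17)²) = √(1531.948367 + 889.704275) = 49.2103 km
D–E: √((-0.4965·111.32)² + (0.0029·88.17)²) = √(3054.814905 + 0.065379) = 55.2710 km
A–C: √((-0.5193·111.32)² + (-0.5607·88.17)²) = √(3341.819897 + 2444.008960) = 76.0646 km
A–E: √((-0.6245·111.32)² + (-0.4974·88.17)²) = √(4832.938634 + 1923.327510) = 82.1965 km
Closest pair: C–E at 12.9728 km.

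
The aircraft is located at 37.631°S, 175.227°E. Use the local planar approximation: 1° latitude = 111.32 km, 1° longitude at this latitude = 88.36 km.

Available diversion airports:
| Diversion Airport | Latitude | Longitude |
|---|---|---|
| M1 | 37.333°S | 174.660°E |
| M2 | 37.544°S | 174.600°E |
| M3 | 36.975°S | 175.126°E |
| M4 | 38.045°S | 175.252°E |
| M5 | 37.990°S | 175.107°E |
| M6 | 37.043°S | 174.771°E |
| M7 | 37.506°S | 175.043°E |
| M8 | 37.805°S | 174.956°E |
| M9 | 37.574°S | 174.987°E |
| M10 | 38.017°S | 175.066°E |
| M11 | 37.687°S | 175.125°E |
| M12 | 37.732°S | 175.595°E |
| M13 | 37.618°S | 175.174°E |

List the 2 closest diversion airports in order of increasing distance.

M13, M11

Distances from 37.631°S, 175.227°E:
M1: √((0.298·111.32)² + (-0.567·88.36)²) = √(1100.47181 + 2510.02202) = 60.087 km
M2: √((0.087·111.32)² + (-0.627·88.36)²) = √(93.79613 + 3069.35058) = 56.242 km
M3: √((0.656·111.32)² + (-0.101·88.36)²) = √(5332.78499 + 79.64420) = 73.569 km
M4: √((-0.414·111.32)² + (0.025·88.36)²) = √(2123.96364 + 4.87968) = 46.139 km
M5: √((-0.359·111.32)² + (-0.120·88.36)²) = √(1597.11170 + 112.42785) = 41.347 km
M6: √((0.588·111.32)² + (-0.456·88.36)²) = √(4284.50888 + 1623.45816) = 76.863 km
M7: √((0.125·111.32)² + (-0.184·88.36)²) = √(193.62722 + 264.33037) = 21.400 km
M8: √((-0.174·111.32)² + (-0.271·88.36)²) = √(375.18450 + 573.38984) = 30.799 km
M9: √((0.057·111.32)² + (-0.240·88.36)²) = √(40.26207 + 449.71140) = 22.135 km
M10: √((-0.386·111.32)² + (-0.161·88.36)²) = √(1846.37965 + 202.37794) = 45.263 km
M11: √((-0.056·111.32)² + (-0.102·88.36)²) = √(38.86176 + 81.22912) = 10.959 km
M12: √((-0.101·111.32)² + (0.368·88.36)²) = √(126.41224 + 1057.32147) = 34.405 km
M13: √((0.013·111.32)² + (-0.053·88.36)²) = √(2.09427 + 21.93124) = 4.902 km
Sorted: M13 (4.902 km) < M11 (10.959 km) < M7 (21.400 km) < M9 (22.135 km) < …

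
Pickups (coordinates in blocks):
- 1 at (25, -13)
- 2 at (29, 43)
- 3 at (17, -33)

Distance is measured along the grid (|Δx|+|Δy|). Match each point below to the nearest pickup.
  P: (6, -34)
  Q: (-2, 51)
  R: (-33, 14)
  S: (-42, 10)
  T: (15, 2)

P→3; Q→2; R→1; S→1; T→1

P at (6, -34):
  1: 40 blocks
  2: 100 blocks
  3: 12 blocks
  → nearest: 3 (12 blocks)
Q at (-2, 51):
  1: 91 blocks
  2: 39 blocks
  3: 103 blocks
  → nearest: 2 (39 blocks)
R at (-33, 14):
  1: 85 blocks
  2: 91 blocks
  3: 97 blocks
  → nearest: 1 (85 blocks)
S at (-42, 10):
  1: 90 blocks
  2: 104 blocks
  3: 102 blocks
  → nearest: 1 (90 blocks)
T at (15, 2):
  1: 25 blocks
  2: 55 blocks
  3: 37 blocks
  → nearest: 1 (25 blocks)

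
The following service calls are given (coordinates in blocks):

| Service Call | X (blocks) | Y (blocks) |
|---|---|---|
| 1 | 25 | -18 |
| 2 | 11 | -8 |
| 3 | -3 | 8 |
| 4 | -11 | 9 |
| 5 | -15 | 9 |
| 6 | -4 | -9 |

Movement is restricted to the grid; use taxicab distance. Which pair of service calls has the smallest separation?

Pairwise distances:
4–5: 4 blocks
3–4: 9 blocks
3–5: 13 blocks
2–6: 16 blocks
3–6: 18 blocks
1–2: 24 blocks
4–6: 25 blocks
5–6: 29 blocks
2–3: 30 blocks
1–6: 38 blocks
2–4: 39 blocks
2–5: 43 blocks
1–3: 54 blocks
1–4: 63 blocks
1–5: 67 blocks
Closest pair: 4–5 at 4 blocks.

4 and 5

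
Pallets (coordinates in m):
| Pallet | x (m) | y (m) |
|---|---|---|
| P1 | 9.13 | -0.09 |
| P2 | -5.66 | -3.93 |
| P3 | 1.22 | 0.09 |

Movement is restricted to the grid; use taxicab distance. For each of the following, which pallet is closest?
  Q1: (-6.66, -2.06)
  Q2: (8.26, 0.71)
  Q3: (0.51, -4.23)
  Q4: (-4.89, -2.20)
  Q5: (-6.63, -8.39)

Q1→P2; Q2→P1; Q3→P3; Q4→P2; Q5→P2

Q1 at (-6.66, -2.06):
  P1: |15.79| + |1.97| = 15.79 + 1.97 = 17.76 m
  P2: |1.00| + |-1.87| = 1.00 + 1.87 = 2.87 m
  P3: |7.88| + |2.15| = 7.88 + 2.15 = 10.03 m
  → nearest: P2 (2.87 m)
Q2 at (8.26, 0.71):
  P1: |0.87| + |-0.80| = 0.87 + 0.80 = 1.67 m
  P2: |-13.92| + |-4.64| = 13.92 + 4.64 = 18.56 m
  P3: |-7.04| + |-0.62| = 7.04 + 0.62 = 7.66 m
  → nearest: P1 (1.67 m)
Q3 at (0.51, -4.23):
  P1: |8.62| + |4.14| = 8.62 + 4.14 = 12.76 m
  P2: |-6.17| + |0.30| = 6.17 + 0.30 = 6.47 m
  P3: |0.71| + |4.32| = 0.71 + 4.32 = 5.03 m
  → nearest: P3 (5.03 m)
Q4 at (-4.89, -2.20):
  P1: |14.02| + |2.11| = 14.02 + 2.11 = 16.13 m
  P2: |-0.77| + |-1.73| = 0.77 + 1.73 = 2.50 m
  P3: |6.11| + |2.29| = 6.11 + 2.29 = 8.40 m
  → nearest: P2 (2.50 m)
Q5 at (-6.63, -8.39):
  P1: |15.76| + |8.30| = 15.76 + 8.30 = 24.06 m
  P2: |0.97| + |4.46| = 0.97 + 4.46 = 5.43 m
  P3: |7.85| + |8.48| = 7.85 + 8.48 = 16.33 m
  → nearest: P2 (5.43 m)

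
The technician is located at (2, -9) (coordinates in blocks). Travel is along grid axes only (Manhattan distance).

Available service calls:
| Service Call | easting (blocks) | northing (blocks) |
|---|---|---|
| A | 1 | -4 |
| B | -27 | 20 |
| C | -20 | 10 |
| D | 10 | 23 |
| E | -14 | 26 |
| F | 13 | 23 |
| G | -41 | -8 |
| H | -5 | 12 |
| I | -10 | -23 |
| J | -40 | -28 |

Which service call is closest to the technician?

Distances from (2, -9):
A: 6 blocks
B: 58 blocks
C: 41 blocks
D: 40 blocks
E: 51 blocks
F: 43 blocks
G: 44 blocks
H: 28 blocks
I: 26 blocks
J: 61 blocks
Minimum: A at 6 blocks.

A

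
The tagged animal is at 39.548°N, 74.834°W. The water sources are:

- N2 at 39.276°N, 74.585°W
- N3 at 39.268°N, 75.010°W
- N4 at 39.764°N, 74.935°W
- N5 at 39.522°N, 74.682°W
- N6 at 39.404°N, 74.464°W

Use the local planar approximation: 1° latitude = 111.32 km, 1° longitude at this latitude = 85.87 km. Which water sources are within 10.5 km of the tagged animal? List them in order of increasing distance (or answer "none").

none

Distances from 39.548°N, 74.834°W:
N2: 37.067 km
N3: 34.640 km
N4: 25.561 km
N5: 13.369 km
N6: 35.587 km
Threshold 10.5 km: none within range.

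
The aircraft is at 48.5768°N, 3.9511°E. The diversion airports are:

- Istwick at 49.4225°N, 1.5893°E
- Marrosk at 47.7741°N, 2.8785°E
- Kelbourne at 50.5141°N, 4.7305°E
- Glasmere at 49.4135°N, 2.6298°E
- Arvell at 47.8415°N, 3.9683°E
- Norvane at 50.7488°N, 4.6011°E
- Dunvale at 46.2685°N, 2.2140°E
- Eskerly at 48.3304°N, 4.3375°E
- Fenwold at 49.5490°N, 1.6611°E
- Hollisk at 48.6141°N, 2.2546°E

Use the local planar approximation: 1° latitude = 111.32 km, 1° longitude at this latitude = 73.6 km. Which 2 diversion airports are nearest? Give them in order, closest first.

Distances from 48.5768°N, 3.9511°E:
Istwick: 197.6849 km
Marrosk: 119.2336 km
Kelbourne: 223.1590 km
Glasmere: 134.6567 km
Arvell: 81.8634 km
Norvane: 246.4744 km
Dunvale: 287.0090 km
Eskerly: 39.5113 km
Fenwold: 200.2993 km
Hollisk: 124.9314 km
Sorted: Eskerly (39.5113 km) < Arvell (81.8634 km) < Marrosk (119.2336 km) < Hollisk (124.9314 km) < …

Eskerly, Arvell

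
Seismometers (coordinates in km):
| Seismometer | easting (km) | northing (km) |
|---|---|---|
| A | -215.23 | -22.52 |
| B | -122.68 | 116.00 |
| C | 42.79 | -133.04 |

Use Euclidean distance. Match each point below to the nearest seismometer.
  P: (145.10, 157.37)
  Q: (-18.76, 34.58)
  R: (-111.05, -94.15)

P→B; Q→B; R→A

P at (145.10, 157.37):
  A: 402.74 km
  B: 270.96 km
  C: 307.90 km
  → nearest: B (270.96 km)
Q at (-18.76, 34.58):
  A: 204.60 km
  B: 132.02 km
  C: 178.56 km
  → nearest: B (132.02 km)
R at (-111.05, -94.15):
  A: 126.43 km
  B: 210.47 km
  C: 158.68 km
  → nearest: A (126.43 km)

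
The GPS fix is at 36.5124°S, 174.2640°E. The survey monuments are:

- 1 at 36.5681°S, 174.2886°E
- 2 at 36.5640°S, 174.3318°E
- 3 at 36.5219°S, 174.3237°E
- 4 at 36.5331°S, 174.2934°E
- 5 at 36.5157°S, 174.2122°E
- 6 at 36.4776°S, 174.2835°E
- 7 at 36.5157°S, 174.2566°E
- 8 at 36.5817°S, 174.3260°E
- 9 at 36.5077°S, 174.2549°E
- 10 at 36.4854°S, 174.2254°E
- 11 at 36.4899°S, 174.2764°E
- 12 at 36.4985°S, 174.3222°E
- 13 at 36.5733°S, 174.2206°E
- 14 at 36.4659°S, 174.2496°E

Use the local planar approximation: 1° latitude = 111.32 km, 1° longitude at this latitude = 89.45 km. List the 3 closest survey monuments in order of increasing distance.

7, 9, 11

Distances from 36.5124°S, 174.2640°E:
1: 6.5794 km
2: 8.3532 km
3: 5.4439 km
4: 3.4966 km
5: 4.6480 km
6: 4.2485 km
7: 0.7570 km
8: 9.5011 km
9: 0.9676 km
10: 4.5777 km
11: 2.7393 km
12: 5.4311 km
13: 7.8122 km
14: 5.3342 km
Sorted: 7 (0.7570 km) < 9 (0.9676 km) < 11 (2.7393 km) < 4 (3.4966 km) < 6 (4.2485 km) < …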